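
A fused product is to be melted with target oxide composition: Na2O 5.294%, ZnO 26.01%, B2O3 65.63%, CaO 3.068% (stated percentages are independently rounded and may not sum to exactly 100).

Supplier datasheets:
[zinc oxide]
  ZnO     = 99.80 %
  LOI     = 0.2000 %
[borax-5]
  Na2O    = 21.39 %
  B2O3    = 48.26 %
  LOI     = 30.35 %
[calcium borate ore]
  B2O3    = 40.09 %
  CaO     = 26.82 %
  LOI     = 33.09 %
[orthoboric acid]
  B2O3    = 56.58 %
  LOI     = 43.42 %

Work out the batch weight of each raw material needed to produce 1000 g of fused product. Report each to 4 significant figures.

The intermediate values are printed rounded to 4 significant digits on the page — all arithmetic carries exact precision throughout; each reported number is rounded only once. All derived quantities are computed starting from the weights for 1000 g of glass in full precision (the totals, net glass mass, four oxide percentages, LOI, yield), as given in problem or answer.
Oxide mass targets, per 1000 g fused product:
  Na2O: 5.294% × 1000 = 52.94 g
  ZnO: 26.01% × 1000 = 260.1 g
  B2O3: 65.63% × 1000 = 656.3 g
  CaO: 3.068% × 1000 = 30.68 g
Balance tally, oxide-wise, using the reported weights, at the basis given (delivered sums recover each target net of answer rounding effects):
  Na2O: 247.5·0.2139 = 52.94 g (target 52.94 g)
  ZnO: 260.6·0.9980 = 260.1 g (target 260.1 g)
  B2O3: 247.5·0.4826 + 114.4·0.4009 + 867.8·0.5658 = 656.3 g (target 656.3 g)
  CaO: 114.4·0.2682 = 30.68 g (target 30.68 g)
Consistency of the glass mass: total batch − LOI = 1000 g (oxide target masses add up to 1000 g; against the stated basis, 1000 g — a pure rounding effect).
Summing the batch: Σ batch = 1490 g; ignition loss, Σ(batch × LOI) = 490.3 g; yield, glass over the total, = 67.10%.

Batch per 1000 g fused product:
  zinc oxide: 260.6 g
  borax-5: 247.5 g
  calcium borate ore: 114.4 g
  orthoboric acid: 867.8 g
Total batch = 1490 g; LOI loss = 490.3 g; yield = 67.10%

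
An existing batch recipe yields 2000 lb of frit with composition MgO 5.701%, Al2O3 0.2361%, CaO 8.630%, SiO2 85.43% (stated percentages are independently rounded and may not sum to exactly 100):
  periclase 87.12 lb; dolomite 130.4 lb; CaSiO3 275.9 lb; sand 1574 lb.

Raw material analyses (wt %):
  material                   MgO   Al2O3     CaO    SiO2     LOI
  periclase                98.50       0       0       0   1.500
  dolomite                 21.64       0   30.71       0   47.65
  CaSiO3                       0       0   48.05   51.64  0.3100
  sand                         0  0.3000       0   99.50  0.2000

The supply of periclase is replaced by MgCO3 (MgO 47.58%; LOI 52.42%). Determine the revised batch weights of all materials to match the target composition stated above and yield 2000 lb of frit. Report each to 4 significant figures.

Mid-chain values are printed with 4-significant-figure rounding across the worked steps. The whole derivation keeps full precision all the way through. Exactly one rounding is applied to each reported result. Derived quantities, including the four compositions, LOI, glass mass, the totals, the yield, are re-derived starting from the weights per 2000 lb of glass in full precision precisely as stated by question or answer.
Target oxide masses per 2000 lb frit:
  MgO: 5.701% × 2000 = 114.0 lb
  Al2O3: 0.2361% × 2000 = 4.722 lb
  CaO: 8.630% × 2000 = 172.6 lb
  SiO2: 85.43% × 2000 = 1709 lb
Verifying the oxide balance per the reported batch figures, versus the basis set out (sums match the target masses inside rounding margins):
  MgO: 180.3·0.4758 + 130.4·0.2164 = 114.0 lb (target 114.0 lb)
  Al2O3: 1574·0.003000 = 4.722 lb (target 4.722 lb)
  CaO: 130.4·0.3071 + 275.9·0.4805 = 172.6 lb (target 172.6 lb)
  SiO2: 275.9·0.5164 + 1574·0.9950 = 1709 lb (target 1709 lb)
Consistency of the glass mass: Σ batch − LOI loss = 2000 lb (the Σ of target masses is 2000 lb; stated basis 2000 lb — any gap is answer rounding).
Batch total: Σ batch = 2161 lb; Σ batch·LOI gives LOI loss = 160.7 lb; glass ÷ batch gives a yield of 92.56%.

Revised batch per 2000 lb frit:
  MgCO3: 180.3 lb
  dolomite: 130.4 lb
  CaSiO3: 275.9 lb
  sand: 1574 lb
Total batch = 2161 lb; LOI loss = 160.7 lb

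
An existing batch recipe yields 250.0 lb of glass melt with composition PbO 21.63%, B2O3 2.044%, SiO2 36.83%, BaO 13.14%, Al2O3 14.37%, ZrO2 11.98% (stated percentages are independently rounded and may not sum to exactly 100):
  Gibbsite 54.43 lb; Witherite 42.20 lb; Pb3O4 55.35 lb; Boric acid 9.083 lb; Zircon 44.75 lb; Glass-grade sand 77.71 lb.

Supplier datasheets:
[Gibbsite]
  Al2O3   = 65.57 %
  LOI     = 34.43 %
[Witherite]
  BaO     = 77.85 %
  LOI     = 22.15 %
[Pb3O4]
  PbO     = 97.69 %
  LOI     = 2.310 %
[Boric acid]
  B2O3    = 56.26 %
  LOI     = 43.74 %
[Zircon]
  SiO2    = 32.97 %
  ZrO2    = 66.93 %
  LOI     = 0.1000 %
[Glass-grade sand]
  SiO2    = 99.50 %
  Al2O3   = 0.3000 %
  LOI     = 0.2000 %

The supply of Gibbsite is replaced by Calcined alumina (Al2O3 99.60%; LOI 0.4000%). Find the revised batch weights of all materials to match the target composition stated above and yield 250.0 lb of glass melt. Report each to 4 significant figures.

Full precision is held through every step. Intermediates are shown with 4-significant-figure rounding between the steps — each reported value takes a single rounding; derived quantities are carried from the batch weights at 250.0 lb of glass at full float precision (six oxide percentages, LOI, totals, yield, glass mass) precisely as stated by the problem or the answer.
Oxide mass targets, per 250.0 lb glass melt:
  PbO: 21.63% × 250.0 = 54.08 lb
  B2O3: 2.044% × 250.0 = 5.110 lb
  SiO2: 36.83% × 250.0 = 92.08 lb
  BaO: 13.14% × 250.0 = 32.85 lb
  Al2O3: 14.37% × 250.0 = 35.92 lb
  ZrO2: 11.98% × 250.0 = 29.95 lb
Checking each oxide sum from the weights as reported, at the basis given (each sum matches its target mass net of answer rounding effects):
  PbO: 55.35·0.9769 = 54.07 lb (target 54.08 lb)
  B2O3: 9.083·0.5626 = 5.110 lb (target 5.110 lb)
  SiO2: 44.75·0.3297 + 77.71·0.9950 = 92.08 lb (target 92.08 lb)
  BaO: 42.20·0.7785 = 32.85 lb (target 32.85 lb)
  Al2O3: 35.84·0.9960 + 77.71·0.003000 = 35.93 lb (target 35.92 lb)
  ZrO2: 44.75·0.6693 = 29.95 lb (target 29.95 lb)
Glass-mass bookkeeping: total batch − LOI = 250.0 lb (oxide target masses add up to 250.0 lb; against the stated basis, 250.0 lb — differing by rounding only).
Batch grand total — Σ batch = 264.9 lb; the LOI term Σ batch·LOI equals 14.94 lb; yield: glass divided by total = 94.36%.

Revised batch per 250.0 lb glass melt:
  Calcined alumina: 35.84 lb
  Witherite: 42.20 lb
  Pb3O4: 55.35 lb
  Boric acid: 9.083 lb
  Zircon: 44.75 lb
  Glass-grade sand: 77.71 lb
Total batch = 264.9 lb; LOI loss = 14.94 lb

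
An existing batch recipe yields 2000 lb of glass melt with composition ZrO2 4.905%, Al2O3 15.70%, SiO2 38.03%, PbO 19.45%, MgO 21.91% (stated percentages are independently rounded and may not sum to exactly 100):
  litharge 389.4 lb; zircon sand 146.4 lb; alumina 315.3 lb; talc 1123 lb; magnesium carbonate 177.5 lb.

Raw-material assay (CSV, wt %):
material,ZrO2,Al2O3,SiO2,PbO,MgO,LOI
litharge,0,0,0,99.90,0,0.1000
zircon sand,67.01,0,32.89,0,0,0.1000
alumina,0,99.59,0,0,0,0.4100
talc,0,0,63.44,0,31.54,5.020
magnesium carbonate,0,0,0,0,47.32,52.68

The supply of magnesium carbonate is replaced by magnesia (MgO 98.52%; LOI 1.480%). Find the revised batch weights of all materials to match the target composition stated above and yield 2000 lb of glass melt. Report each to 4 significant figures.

Intermediates are printed rounded to four significant figures on the page; the working math holds full float precision in every operation — exactly one rounding goes into every reported figure. The derived quantities (LOI, five oxide percentages, the totals, yield, glass mass) are rebuilt in full float precision using the weight values for 2000 lb of glass, as given in the problem or the answer.
Target oxide masses per 2000 lb glass melt:
  ZrO2: 4.905% × 2000 = 98.10 lb
  Al2O3: 15.70% × 2000 = 314.0 lb
  SiO2: 38.03% × 2000 = 760.6 lb
  PbO: 19.45% × 2000 = 389.0 lb
  MgO: 21.91% × 2000 = 438.2 lb
Mass-balance tally per oxide using the reported weights, on the stated basis (delivered sums recover each target modulo rounding of the values):
  ZrO2: 146.4·0.6701 = 98.10 lb (target 98.10 lb)
  Al2O3: 315.3·0.9959 = 314.0 lb (target 314.0 lb)
  SiO2: 146.4·0.3289 + 1123·0.6344 = 760.6 lb (target 760.6 lb)
  PbO: 389.4·0.9990 = 389.0 lb (target 389.0 lb)
  MgO: 1123·0.3154 + 85.26·0.9852 = 438.2 lb (target 438.2 lb)
Glass-mass sanity pass: total charge less LOI = 2000 lb (the targets, summed, come to 2000 lb; basis as stated: 2000 lb — rounding explains the deltas).
Batch grand total — Σ batch = 2059 lb; ignition loss, Σ(batch × LOI) = 59.46 lb; glass ÷ batch gives a yield of 97.11%.

Revised batch per 2000 lb glass melt:
  litharge: 389.4 lb
  zircon sand: 146.4 lb
  alumina: 315.3 lb
  talc: 1123 lb
  magnesia: 85.26 lb
Total batch = 2059 lb; LOI loss = 59.46 lb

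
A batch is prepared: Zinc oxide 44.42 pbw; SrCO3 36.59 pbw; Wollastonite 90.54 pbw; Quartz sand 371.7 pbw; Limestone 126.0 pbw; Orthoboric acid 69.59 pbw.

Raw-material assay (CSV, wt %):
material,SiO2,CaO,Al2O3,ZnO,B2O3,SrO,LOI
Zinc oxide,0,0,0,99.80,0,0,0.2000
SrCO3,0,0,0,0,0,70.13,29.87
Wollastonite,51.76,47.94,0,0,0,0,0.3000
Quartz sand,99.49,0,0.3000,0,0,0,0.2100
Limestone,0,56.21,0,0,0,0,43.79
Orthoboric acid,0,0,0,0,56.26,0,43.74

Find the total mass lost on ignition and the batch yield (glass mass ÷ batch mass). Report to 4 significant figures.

LOI loss = 97.68 pbw; glass = 641.2 pbw; yield = 86.78%

All internal work holds exact precision end to end. Mid-chain values are shown rounded off to 4 significant digits between the steps; each reported value takes just one rounding — all derived quantities are rebuilt in full precision (six oxide percentages, net glass mass, the totals, yield, ignition loss) starting from the weights on 641.2 pbw of glass precisely as stated by either problem or answer.
Ignition loss by material:
  Zinc oxide: 44.42 × 0.002000 = 0.08884 pbw
  SrCO3: 36.59 × 0.2987 = 10.93 pbw
  Wollastonite: 90.54 × 0.003000 = 0.2716 pbw
  Quartz sand: 371.7 × 0.002100 = 0.7806 pbw
  Limestone: 126.0 × 0.4379 = 55.18 pbw
  Orthoboric acid: 69.59 × 0.4374 = 30.44 pbw
Total LOI = 97.68 pbw
Glass = batch − LOI = 738.8 − 97.68 = 641.2 pbw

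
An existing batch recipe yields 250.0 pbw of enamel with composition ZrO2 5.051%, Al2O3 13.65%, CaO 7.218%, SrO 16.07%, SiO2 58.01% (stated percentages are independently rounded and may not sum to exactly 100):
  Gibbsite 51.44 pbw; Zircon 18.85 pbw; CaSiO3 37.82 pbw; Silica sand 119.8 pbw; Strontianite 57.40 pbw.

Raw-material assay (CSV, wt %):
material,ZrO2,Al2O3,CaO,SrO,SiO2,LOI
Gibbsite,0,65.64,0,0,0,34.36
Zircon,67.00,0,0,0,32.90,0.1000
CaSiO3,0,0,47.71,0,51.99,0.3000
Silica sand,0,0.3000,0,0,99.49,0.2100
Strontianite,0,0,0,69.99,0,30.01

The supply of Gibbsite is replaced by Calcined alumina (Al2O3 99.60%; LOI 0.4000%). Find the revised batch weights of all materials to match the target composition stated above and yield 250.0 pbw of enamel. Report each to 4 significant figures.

Revised batch per 250.0 pbw enamel:
  Calcined alumina: 33.90 pbw
  Zircon: 18.85 pbw
  CaSiO3: 37.82 pbw
  Silica sand: 119.8 pbw
  Strontianite: 57.40 pbw
Total batch = 267.8 pbw; LOI loss = 17.75 pbw

Intermediates are shown rounded to 4 significant digits as written — the working math carries exact precision in every operation. Every reported number is rounded only once; derived quantities are carried from the weighed amounts per 250.0 pbw of glass at full precision (the totals, yield, LOI, the five compositions, glass mass), as written in the problem or the answer.
Target masses of each oxide per 250.0 pbw enamel:
  ZrO2: 5.051% × 250.0 = 12.63 pbw
  Al2O3: 13.65% × 250.0 = 34.12 pbw
  CaO: 7.218% × 250.0 = 18.05 pbw
  SrO: 16.07% × 250.0 = 40.17 pbw
  SiO2: 58.01% × 250.0 = 145.0 pbw
Checking each oxide sum given the weights on record, on the stated basis (target by target, the sums agree once rounding is allowed for):
  ZrO2: 18.85·0.6700 = 12.63 pbw (target 12.63 pbw)
  Al2O3: 33.90·0.9960 + 119.8·0.003000 = 34.12 pbw (target 34.12 pbw)
  CaO: 37.82·0.4771 = 18.04 pbw (target 18.05 pbw)
  SrO: 57.40·0.6999 = 40.17 pbw (target 40.17 pbw)
  SiO2: 18.85·0.3290 + 37.82·0.5199 + 119.8·0.9949 = 145.1 pbw (target 145.0 pbw)
The glass-mass cross-check: the batch minus its LOI: 250.0 pbw (the Σ of target masses is 250.0 pbw; against the stated basis, 250.0 pbw — deltas are rounding alone).
Batch total: Σ batch = 267.8 pbw; LOI loss = Σ batch·LOI = 17.75 pbw; yield = glass ÷ total batch = 93.37%.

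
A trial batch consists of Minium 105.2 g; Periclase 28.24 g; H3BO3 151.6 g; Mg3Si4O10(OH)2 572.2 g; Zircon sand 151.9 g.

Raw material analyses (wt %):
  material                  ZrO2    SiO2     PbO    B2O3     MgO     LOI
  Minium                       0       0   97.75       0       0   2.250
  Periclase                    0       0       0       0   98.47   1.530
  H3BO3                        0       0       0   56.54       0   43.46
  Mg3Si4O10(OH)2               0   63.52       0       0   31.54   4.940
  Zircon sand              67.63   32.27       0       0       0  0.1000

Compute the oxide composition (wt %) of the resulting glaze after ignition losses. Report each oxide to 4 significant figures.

Working values appear, rounded to four significant figures, when written out. All internal work maintains exact precision at all times; each reported figure is rounded only once; all derived quantities, which include the totals, five oxide percentages, LOI, glass mass, the yield, are rebuilt at full precision, exactly as printed in the question or the answer, using the weight values for 912.0 g of glass.
Oxide masses out of the charge:
  ZrO2: 151.9·0.6763 = 102.7 g
  SiO2: 572.2·0.6352 + 151.9·0.3227 = 412.5 g
  PbO: 105.2·0.9775 = 102.8 g
  B2O3: 151.6·0.5654 = 85.71 g
  MgO: 28.24·0.9847 + 572.2·0.3154 = 208.3 g
LOI: 105.2·0.02250 + 28.24·0.01530 + 151.6·0.4346 + 572.2·0.04940 + 151.9·0.001000 = 97.10 g
batch − LOI leaves glass = 1009 − 97.10 = 912.0 g (matching Σ of the oxides)
wt % = 100 × oxide mass / glass mass

Glass mass = 912.0 g (batch 1009 − LOI 97.10).
Composition: ZrO2 11.26%, SiO2 45.23%, PbO 11.28%, B2O3 9.398%, MgO 22.84%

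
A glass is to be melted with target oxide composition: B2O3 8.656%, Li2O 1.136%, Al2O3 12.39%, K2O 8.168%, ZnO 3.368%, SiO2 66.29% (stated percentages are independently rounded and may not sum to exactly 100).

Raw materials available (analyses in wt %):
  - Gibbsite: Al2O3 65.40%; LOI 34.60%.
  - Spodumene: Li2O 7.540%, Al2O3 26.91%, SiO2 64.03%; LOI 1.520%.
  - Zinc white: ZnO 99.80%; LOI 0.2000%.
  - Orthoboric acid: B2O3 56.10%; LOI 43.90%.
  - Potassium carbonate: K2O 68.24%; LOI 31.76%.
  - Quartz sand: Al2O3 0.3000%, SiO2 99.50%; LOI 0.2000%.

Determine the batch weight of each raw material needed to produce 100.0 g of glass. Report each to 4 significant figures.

Batch per 100.0 g glass:
  Gibbsite: 12.48 g
  Spodumene: 15.07 g
  Zinc white: 3.375 g
  Orthoboric acid: 15.43 g
  Potassium carbonate: 11.97 g
  Quartz sand: 56.93 g
Total batch = 115.3 g; LOI loss = 15.24 g; yield = 86.77%

Values along the way are displayed (rounded to 4 significant figures) within the worked lines; all arithmetic holds full precision from start to finish. Each reported number receives exactly one rounding — the derived quantities (the totals, yield, six oxide percentages, glass mass, LOI) are computed in full float precision from the batch weights on 100.0 g of glass, exactly as shown in the problem or answer text.
Target masses of each oxide per 100.0 g glass:
  B2O3: 8.656% × 100.0 = 8.656 g
  Li2O: 1.136% × 100.0 = 1.136 g
  Al2O3: 12.39% × 100.0 = 12.39 g
  K2O: 8.168% × 100.0 = 8.168 g
  ZnO: 3.368% × 100.0 = 3.368 g
  SiO2: 66.29% × 100.0 = 66.29 g
Oxide-by-oxide audit applying the batch weights above, at the basis given (sums match the target masses net of answer rounding effects):
  B2O3: 15.43·0.5610 = 8.656 g (target 8.656 g)
  Li2O: 15.07·0.07540 = 1.136 g (target 1.136 g)
  Al2O3: 12.48·0.6540 + 15.07·0.2691 + 56.93·0.003000 = 12.39 g (target 12.39 g)
  K2O: 11.97·0.6824 = 8.168 g (target 8.168 g)
  ZnO: 3.375·0.9980 = 3.368 g (target 3.368 g)
  SiO2: 15.07·0.6403 + 56.93·0.9950 = 66.29 g (target 66.29 g)
Glass-mass bookkeeping: net batch after ignition = 100.0 g (oxide target masses add up to 100.0 g; with the basis standing at 100.0 g — differing by rounding only).
Batch grand total — Σ batch = 115.3 g; the LOI term Σ batch·LOI equals 15.24 g; glass ÷ batch gives a yield of 86.77%.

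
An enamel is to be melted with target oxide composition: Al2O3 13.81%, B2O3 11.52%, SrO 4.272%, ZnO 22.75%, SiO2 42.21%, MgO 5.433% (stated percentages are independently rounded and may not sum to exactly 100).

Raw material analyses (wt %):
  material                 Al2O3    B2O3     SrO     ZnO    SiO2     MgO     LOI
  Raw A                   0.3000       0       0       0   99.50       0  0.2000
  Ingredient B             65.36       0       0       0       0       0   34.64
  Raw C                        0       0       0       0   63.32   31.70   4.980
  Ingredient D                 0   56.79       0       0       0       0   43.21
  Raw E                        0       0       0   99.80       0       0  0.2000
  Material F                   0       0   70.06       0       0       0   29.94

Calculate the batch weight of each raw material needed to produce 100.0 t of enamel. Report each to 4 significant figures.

The whole derivation keeps full precision at all times; working values are displayed (rounded to 4 significant digits) across the worked steps; a single rounding completes every reported value — the derived quantities (the totals, net glass mass, yield, six oxide percentages, ignition loss) are carried at full precision from the batch weights on 100.0 t of glass, as written in problem or answer.
Target masses of each oxide per 100.0 t enamel:
  Al2O3: 13.81% × 100.0 = 13.81 t
  B2O3: 11.52% × 100.0 = 11.52 t
  SrO: 4.272% × 100.0 = 4.272 t
  ZnO: 22.75% × 100.0 = 22.75 t
  SiO2: 42.21% × 100.0 = 42.21 t
  MgO: 5.433% × 100.0 = 5.433 t
Mass-balance tally per oxide from the weights as reported, versus the basis set out (sum by sum, the targets are met exact up to rounding of places):
  Al2O3: 31.52·0.003000 + 20.98·0.6536 = 13.81 t (target 13.81 t)
  B2O3: 20.29·0.5679 = 11.52 t (target 11.52 t)
  SrO: 6.098·0.7006 = 4.272 t (target 4.272 t)
  ZnO: 22.80·0.9980 = 22.75 t (target 22.75 t)
  SiO2: 31.52·0.9950 + 17.14·0.6332 = 42.22 t (target 42.21 t)
  MgO: 17.14·0.3170 = 5.433 t (target 5.433 t)
Glass mass check: total charge less LOI = 100.0 t (summing oxide targets gives 100.0 t; versus the stated basis of 100.0 t — differing by rounding only).
Batch total: Σ batch = 118.8 t; Σ batch·LOI gives LOI loss = 18.82 t; yield, glass over the total, = 84.16%.

Batch per 100.0 t enamel:
  Raw A: 31.52 t
  Ingredient B: 20.98 t
  Raw C: 17.14 t
  Ingredient D: 20.29 t
  Raw E: 22.80 t
  Material F: 6.098 t
Total batch = 118.8 t; LOI loss = 18.82 t; yield = 84.16%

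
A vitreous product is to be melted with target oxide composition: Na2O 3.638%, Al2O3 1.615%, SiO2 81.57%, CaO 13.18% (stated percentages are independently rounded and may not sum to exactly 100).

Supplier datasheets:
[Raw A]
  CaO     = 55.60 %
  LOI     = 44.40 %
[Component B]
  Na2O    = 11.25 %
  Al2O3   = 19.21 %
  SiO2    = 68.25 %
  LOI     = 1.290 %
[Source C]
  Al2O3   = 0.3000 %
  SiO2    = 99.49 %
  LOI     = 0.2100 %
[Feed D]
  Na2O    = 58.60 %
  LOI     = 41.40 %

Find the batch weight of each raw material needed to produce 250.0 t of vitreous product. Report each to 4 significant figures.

All internal work maintains full precision from first step to last — mid-chain values are displayed with 4-significant-digit rounding in the working. Each reported value takes just one rounding. Derived quantities, including the totals, glass mass, the four compositions, the yield, LOI, are rebuilt starting from the weights on 250.0 t of glass at exact precision exactly as printed in the problem or answer text.
The oxide mass targets at 250.0 t vitreous product:
  Na2O: 3.638% × 250.0 = 9.095 t
  Al2O3: 1.615% × 250.0 = 4.037 t
  SiO2: 81.57% × 250.0 = 203.9 t
  CaO: 13.18% × 250.0 = 32.95 t
Sums-versus-targets review with the batch weights as given, against the basis in use (sums match the target masses within answer rounding):
  Na2O: 18.01·0.1125 + 12.06·0.5860 = 9.093 t (target 9.095 t)
  Al2O3: 18.01·0.1921 + 192.6·0.003000 = 4.038 t (target 4.037 t)
  SiO2: 18.01·0.6825 + 192.6·0.9949 = 203.9 t (target 203.9 t)
  CaO: 59.26·0.5560 = 32.95 t (target 32.95 t)
Glass-mass closure: Σ batch − LOI loss = 250.0 t (targets for the oxides total 250.0 t; basis as stated: 250.0 t — differing by rounding only).
Batch total: Σ batch = 281.9 t; loss to ignition Σ batch·LOI = 31.94 t; yield = glass ÷ total batch = 88.67%.

Batch per 250.0 t vitreous product:
  Raw A: 59.26 t
  Component B: 18.01 t
  Source C: 192.6 t
  Feed D: 12.06 t
Total batch = 281.9 t; LOI loss = 31.94 t; yield = 88.67%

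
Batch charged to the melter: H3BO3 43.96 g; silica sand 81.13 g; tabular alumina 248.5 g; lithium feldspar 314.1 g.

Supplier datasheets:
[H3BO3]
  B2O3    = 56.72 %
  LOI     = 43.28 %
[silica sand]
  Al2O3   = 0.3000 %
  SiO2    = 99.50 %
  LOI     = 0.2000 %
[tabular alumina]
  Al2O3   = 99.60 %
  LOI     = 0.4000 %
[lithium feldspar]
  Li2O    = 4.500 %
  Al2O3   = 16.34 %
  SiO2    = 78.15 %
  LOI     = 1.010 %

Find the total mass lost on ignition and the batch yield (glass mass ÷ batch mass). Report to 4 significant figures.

In-progress results are printed (rounded to 4 significant figures) in the printout — the whole derivation holds exact precision through the solve — exactly one rounding is applied to every reported number. All derived quantities, which include yield, net glass mass, ignition loss, totals, the four compositions, are carried at full float precision, exactly as printed in question or answer, from the weighed amounts for 664.3 g of glass.
Each material's LOI contribution:
  H3BO3: 43.96 × 0.4328 = 19.03 g
  silica sand: 81.13 × 0.002000 = 0.1623 g
  tabular alumina: 248.5 × 0.004000 = 0.9940 g
  lithium feldspar: 314.1 × 0.01010 = 3.172 g
Total LOI = 23.35 g
Glass = batch − LOI = 687.7 − 23.35 = 664.3 g

LOI loss = 23.35 g; glass = 664.3 g; yield = 96.60%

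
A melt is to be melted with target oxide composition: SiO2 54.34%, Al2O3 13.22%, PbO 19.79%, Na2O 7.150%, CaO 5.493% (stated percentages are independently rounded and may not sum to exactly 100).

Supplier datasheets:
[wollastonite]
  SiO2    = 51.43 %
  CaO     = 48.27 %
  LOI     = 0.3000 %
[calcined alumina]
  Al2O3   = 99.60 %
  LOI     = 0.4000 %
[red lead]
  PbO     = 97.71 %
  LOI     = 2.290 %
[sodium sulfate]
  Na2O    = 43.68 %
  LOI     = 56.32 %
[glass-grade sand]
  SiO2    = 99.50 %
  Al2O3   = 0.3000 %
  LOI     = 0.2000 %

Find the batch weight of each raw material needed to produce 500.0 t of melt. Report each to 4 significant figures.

All arithmetic carries exact precision at every stage — the intermediate values are shown with 4-significant-digit rounding alongside each step. Every reported figure takes just one rounding — derived quantities (LOI, five oxide percentages, totals, glass mass, the yield) are recomputed starting from the weights per 500.0 t of glass in full precision, as they appear in the question or the answer.
Target oxide masses per 500.0 t melt:
  SiO2: 54.34% × 500.0 = 271.7 t
  Al2O3: 13.22% × 500.0 = 66.10 t
  PbO: 19.79% × 500.0 = 98.95 t
  Na2O: 7.150% × 500.0 = 35.75 t
  CaO: 5.493% × 500.0 = 27.46 t
Verifying the oxide balance using the reported weights, under the basis named above (every target is met by its sum once rounding is allowed for):
  SiO2: 56.90·0.5143 + 243.7·0.9950 = 271.7 t (target 271.7 t)
  Al2O3: 65.63·0.9960 + 243.7·0.003000 = 66.10 t (target 66.10 t)
  PbO: 101.3·0.9771 = 98.98 t (target 98.95 t)
  Na2O: 81.85·0.4368 = 35.75 t (target 35.75 t)
  CaO: 56.90·0.4827 = 27.47 t (target 27.46 t)
Glass-mass bookkeeping: total charge less LOI = 500.0 t (oxide target masses add up to 500.0 t; the stated basis being 500.0 t — gaps are rounding artifacts).
Adding the batch up: Σ batch = 549.4 t; LOI loss = Σ batch·LOI = 49.34 t; yield: glass divided by total = 91.02%.

Batch per 500.0 t melt:
  wollastonite: 56.90 t
  calcined alumina: 65.63 t
  red lead: 101.3 t
  sodium sulfate: 81.85 t
  glass-grade sand: 243.7 t
Total batch = 549.4 t; LOI loss = 49.34 t; yield = 91.02%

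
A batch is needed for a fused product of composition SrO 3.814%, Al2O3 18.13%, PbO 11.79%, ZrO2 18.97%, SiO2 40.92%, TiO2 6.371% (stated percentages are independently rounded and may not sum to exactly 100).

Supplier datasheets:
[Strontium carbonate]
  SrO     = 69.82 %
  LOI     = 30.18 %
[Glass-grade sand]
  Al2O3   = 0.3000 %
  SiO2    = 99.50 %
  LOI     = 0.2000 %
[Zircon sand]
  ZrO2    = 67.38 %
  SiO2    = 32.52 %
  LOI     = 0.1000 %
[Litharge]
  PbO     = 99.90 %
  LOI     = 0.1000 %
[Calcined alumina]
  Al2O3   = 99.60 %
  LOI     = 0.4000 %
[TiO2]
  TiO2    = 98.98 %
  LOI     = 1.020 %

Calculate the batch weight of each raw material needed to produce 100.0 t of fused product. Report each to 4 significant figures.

Batch per 100.0 t fused product:
  Strontium carbonate: 5.463 t
  Glass-grade sand: 31.92 t
  Zircon sand: 28.15 t
  Litharge: 11.80 t
  Calcined alumina: 18.11 t
  TiO2: 6.437 t
Total batch = 101.9 t; LOI loss = 1.891 t; yield = 98.14%

Each numeric step maintains full float precision through the solve. Values along the way are shown, rounded to four significant figures, at each printed step. A single rounding produces each reported value. The derived quantities, including net glass mass, the six compositions, the yield, ignition loss, totals, are re-derived from the batch weights per 100.0 t of glass at full float precision, as they appear in problem or answer.
Per-oxide target masses for 100.0 t fused product:
  SrO: 3.814% × 100.0 = 3.814 t
  Al2O3: 18.13% × 100.0 = 18.13 t
  PbO: 11.79% × 100.0 = 11.79 t
  ZrO2: 18.97% × 100.0 = 18.97 t
  SiO2: 40.92% × 100.0 = 40.92 t
  TiO2: 6.371% × 100.0 = 6.371 t
Verifying the oxide balance from the weights as reported, per the basis as stated (oxide sums agree with the targets within answer rounding):
  SrO: 5.463·0.6982 = 3.814 t (target 3.814 t)
  Al2O3: 31.92·0.003000 + 18.11·0.9960 = 18.13 t (target 18.13 t)
  PbO: 11.80·0.9990 = 11.79 t (target 11.79 t)
  ZrO2: 28.15·0.6738 = 18.97 t (target 18.97 t)
  SiO2: 31.92·0.9950 + 28.15·0.3252 = 40.91 t (target 40.92 t)
  TiO2: 6.437·0.9898 = 6.371 t (target 6.371 t)
Mass balance on the glass: total batch − LOI = 99.99 t (per-oxide target masses sum to 99.99 t; the stated basis being 100.0 t — a pure rounding effect).
Summing the batch: Σ batch = 101.9 t; LOI removed, Σ of batch·LOI: 1.891 t; yield = glass ÷ total batch = 98.14%.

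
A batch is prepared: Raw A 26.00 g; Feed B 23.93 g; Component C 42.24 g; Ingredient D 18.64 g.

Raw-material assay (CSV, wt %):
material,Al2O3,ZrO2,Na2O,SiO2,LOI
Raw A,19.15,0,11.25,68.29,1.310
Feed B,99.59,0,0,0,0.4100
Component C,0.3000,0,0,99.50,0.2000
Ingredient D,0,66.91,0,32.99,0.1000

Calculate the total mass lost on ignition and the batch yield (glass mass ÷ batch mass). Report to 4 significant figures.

LOI loss = 0.5418 g; glass = 110.3 g; yield = 99.51%

Intermediates are displayed, with 4-significant-digit rounding, when written out; the working math holds exact precision at every stage; exactly one rounding is applied to each reported result — the derived quantities, which include net glass mass, ignition loss, totals, four oxide percentages, yield, are re-derived in full float precision, as they appear in either problem or answer, using the weight values at 110.3 g of glass.
Each material's LOI contribution:
  Raw A: 26.00 × 0.01310 = 0.3406 g
  Feed B: 23.93 × 0.004100 = 0.09811 g
  Component C: 42.24 × 0.002000 = 0.08448 g
  Ingredient D: 18.64 × 0.001000 = 0.01864 g
Total LOI = 0.5418 g
Glass = batch − LOI = 110.8 − 0.5418 = 110.3 g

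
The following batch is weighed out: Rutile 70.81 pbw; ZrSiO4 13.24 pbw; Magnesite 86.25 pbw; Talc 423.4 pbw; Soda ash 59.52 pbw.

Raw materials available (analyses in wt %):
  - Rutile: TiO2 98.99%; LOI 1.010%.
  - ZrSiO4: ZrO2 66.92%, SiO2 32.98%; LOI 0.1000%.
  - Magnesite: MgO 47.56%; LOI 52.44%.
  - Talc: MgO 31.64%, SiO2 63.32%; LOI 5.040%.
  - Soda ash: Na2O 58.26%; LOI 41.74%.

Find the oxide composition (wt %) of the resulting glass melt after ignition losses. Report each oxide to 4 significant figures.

All internal work carries full precision through every step; the intermediate values appear rounded off to 4 significant digits in the working — a single rounding finalizes each reported value. All derived quantities (totals, glass mass, five oxide percentages, LOI, yield) are recomputed in exact precision starting from the weights per 561.1 pbw of glass as quoted within problem or answer.
Per-oxide mass from batch:
  MgO: 86.25·0.4756 + 423.4·0.3164 = 175.0 pbw
  TiO2: 70.81·0.9899 = 70.09 pbw
  ZrO2: 13.24·0.6692 = 8.860 pbw
  Na2O: 59.52·0.5826 = 34.68 pbw
  SiO2: 13.24·0.3298 + 423.4·0.6332 = 272.5 pbw
LOI: 70.81·0.01010 + 13.24·0.001000 + 86.25·0.5244 + 423.4·0.05040 + 59.52·0.4174 = 92.14 pbw
The glass mass, total less LOI, = 653.2 − 92.14 = 561.1 pbw (consistent with Σ oxide mass)
percent share: oxide ÷ glass, ×100

Glass mass = 561.1 pbw (batch 653.2 − LOI 92.14).
Composition: MgO 31.19%, TiO2 12.49%, ZrO2 1.579%, Na2O 6.180%, SiO2 48.56%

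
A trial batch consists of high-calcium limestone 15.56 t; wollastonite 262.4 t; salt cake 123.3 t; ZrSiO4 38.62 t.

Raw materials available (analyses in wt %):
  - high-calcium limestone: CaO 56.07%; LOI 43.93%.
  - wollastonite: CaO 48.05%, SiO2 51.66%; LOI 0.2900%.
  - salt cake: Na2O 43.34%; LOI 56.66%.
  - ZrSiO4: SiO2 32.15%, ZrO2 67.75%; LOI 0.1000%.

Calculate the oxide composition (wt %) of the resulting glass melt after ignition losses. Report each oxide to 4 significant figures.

Mid-chain values are displayed rounded to 4 significant digits in the printout; full precision is maintained from start to finish. Each reported result is rounded a single time. The derived quantities are carried in full float precision (LOI, net glass mass, the four compositions, the totals, yield) from the weighed amounts per 362.4 t of glass as written in problem or answer.
Oxide masses out of the charge:
  Na2O: 123.3·0.4334 = 53.44 t
  CaO: 15.56·0.5607 + 262.4·0.4805 = 134.8 t
  SiO2: 262.4·0.5166 + 38.62·0.3215 = 148.0 t
  ZrO2: 38.62·0.6775 = 26.17 t
LOI: 15.56·0.4393 + 262.4·0.002900 + 123.3·0.5666 + 38.62·0.001000 = 77.50 t
Net of LOI, the glass mass = 439.9 − 77.50 = 362.4 t (equal to the oxide-mass sum)
percent by weight: oxide/glass ×100

Glass mass = 362.4 t (batch 439.9 − LOI 77.50).
Composition: Na2O 14.75%, CaO 37.20%, SiO2 40.83%, ZrO2 7.220%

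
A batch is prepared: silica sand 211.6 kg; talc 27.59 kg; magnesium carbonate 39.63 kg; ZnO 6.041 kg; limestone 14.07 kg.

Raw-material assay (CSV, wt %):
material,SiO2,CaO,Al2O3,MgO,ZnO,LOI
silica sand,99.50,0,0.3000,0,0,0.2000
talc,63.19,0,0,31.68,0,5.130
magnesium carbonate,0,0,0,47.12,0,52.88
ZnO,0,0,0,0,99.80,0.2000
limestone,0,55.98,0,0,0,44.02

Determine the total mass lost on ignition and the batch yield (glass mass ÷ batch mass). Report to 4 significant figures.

LOI loss = 29.00 kg; glass = 269.9 kg; yield = 90.30%

All internal work maintains full precision at each step. In-progress results are printed (rounded to four significant digits) when written out; every reported figure is rounded just once. The derived quantities are re-derived in full precision (net glass mass, ignition loss, the totals, five oxide percentages, yield) starting from the weights for 269.9 kg of glass precisely as stated by the question or the answer.
LOI of each material in turn:
  silica sand: 211.6 × 0.002000 = 0.4232 kg
  talc: 27.59 × 0.05130 = 1.415 kg
  magnesium carbonate: 39.63 × 0.5288 = 20.96 kg
  ZnO: 6.041 × 0.002000 = 0.01208 kg
  limestone: 14.07 × 0.4402 = 6.194 kg
Total LOI = 29.00 kg
Glass = batch − LOI = 298.9 − 29.00 = 269.9 kg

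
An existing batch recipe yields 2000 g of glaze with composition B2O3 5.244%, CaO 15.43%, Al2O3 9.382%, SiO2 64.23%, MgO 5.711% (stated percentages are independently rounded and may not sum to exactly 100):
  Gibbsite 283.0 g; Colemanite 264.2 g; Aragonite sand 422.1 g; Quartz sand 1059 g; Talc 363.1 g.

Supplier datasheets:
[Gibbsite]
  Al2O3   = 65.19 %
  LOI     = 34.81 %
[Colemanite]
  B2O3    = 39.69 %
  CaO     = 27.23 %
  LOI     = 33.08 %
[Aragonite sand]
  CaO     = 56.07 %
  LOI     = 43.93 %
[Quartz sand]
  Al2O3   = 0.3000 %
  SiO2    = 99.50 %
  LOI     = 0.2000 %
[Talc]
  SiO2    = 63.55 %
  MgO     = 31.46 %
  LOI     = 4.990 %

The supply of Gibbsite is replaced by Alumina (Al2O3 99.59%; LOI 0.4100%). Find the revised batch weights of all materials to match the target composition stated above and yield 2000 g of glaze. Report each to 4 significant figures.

Revised batch per 2000 g glaze:
  Alumina: 185.2 g
  Colemanite: 264.2 g
  Aragonite sand: 422.1 g
  Quartz sand: 1059 g
  Talc: 363.1 g
Total batch = 2294 g; LOI loss = 293.8 g

Mid-chain values appear (rounded to four significant digits) on the page; full float precision is held all the way through — each reported number takes just one rounding. All derived quantities are re-derived in exact precision (glass mass, five oxide percentages, the yield, ignition loss, the totals) using the weight values on 2000 g of glass exactly as printed in the problem or answer text.
Oxide-by-oxide targets in 2000 g glaze:
  B2O3: 5.244% × 2000 = 104.9 g
  CaO: 15.43% × 2000 = 308.6 g
  Al2O3: 9.382% × 2000 = 187.6 g
  SiO2: 64.23% × 2000 = 1285 g
  MgO: 5.711% × 2000 = 114.2 g
Checking each oxide sum using the reported weights, relative to the basis at hand (oxide sums agree with the targets inside rounding margins):
  B2O3: 264.2·0.3969 = 104.9 g (target 104.9 g)
  CaO: 264.2·0.2723 + 422.1·0.5607 = 308.6 g (target 308.6 g)
  Al2O3: 185.2·0.9959 + 1059·0.003000 = 187.6 g (target 187.6 g)
  SiO2: 1059·0.9950 + 363.1·0.6355 = 1284 g (target 1285 g)
  MgO: 363.1·0.3146 = 114.2 g (target 114.2 g)
Glass-mass bookkeeping: whole batch net of LOI = 2000 g (oxide target masses add up to 2000 g; the stated basis being 2000 g — rounding explains the deltas).
Batch total: Σ batch = 2294 g; LOI removed, Σ of batch·LOI: 293.8 g; yield: glass divided by total = 87.19%.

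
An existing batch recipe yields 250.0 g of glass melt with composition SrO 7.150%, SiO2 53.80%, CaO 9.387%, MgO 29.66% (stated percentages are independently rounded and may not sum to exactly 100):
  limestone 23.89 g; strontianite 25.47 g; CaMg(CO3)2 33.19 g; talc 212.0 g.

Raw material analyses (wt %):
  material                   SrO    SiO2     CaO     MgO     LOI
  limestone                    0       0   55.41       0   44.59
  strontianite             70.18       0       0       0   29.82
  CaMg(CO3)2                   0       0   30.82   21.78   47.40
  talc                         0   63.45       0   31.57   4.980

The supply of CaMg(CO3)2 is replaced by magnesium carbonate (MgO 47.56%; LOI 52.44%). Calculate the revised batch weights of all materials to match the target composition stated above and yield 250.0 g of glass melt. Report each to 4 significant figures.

Revised batch per 250.0 g glass melt:
  limestone: 42.35 g
  strontianite: 25.47 g
  magnesium carbonate: 15.20 g
  talc: 212.0 g
Total batch = 295.0 g; LOI loss = 45.01 g

Values along the way are shown, rounded to 4 significant digits, in the printout; the working math maintains full precision end to end. Every reported figure receives exactly one rounding. Derived quantities, which include ignition loss, the totals, four oxide percentages, yield, glass mass, are recomputed at full precision, as given in problem or answer, using the weight values at 250.0 g of glass.
Oxide mass targets, per 250.0 g glass melt:
  SrO: 7.150% × 250.0 = 17.88 g
  SiO2: 53.80% × 250.0 = 134.5 g
  CaO: 9.387% × 250.0 = 23.47 g
  MgO: 29.66% × 250.0 = 74.15 g
Sums-versus-targets review per the reported batch figures, on the stated basis (each sum matches its target mass modulo rounding of the values):
  SrO: 25.47·0.7018 = 17.87 g (target 17.88 g)
  SiO2: 212.0·0.6345 = 134.5 g (target 134.5 g)
  CaO: 42.35·0.5541 = 23.47 g (target 23.47 g)
  MgO: 15.20·0.4756 + 212.0·0.3157 = 74.16 g (target 74.15 g)
Mass balance on the glass: total charge less LOI = 250.0 g (the Σ of target masses is 250.0 g; stated basis 250.0 g — rounding explains the deltas).
Summing the batch: Σ batch = 295.0 g; LOI loss = Σ batch·LOI = 45.01 g; glass ÷ batch gives a yield of 84.74%.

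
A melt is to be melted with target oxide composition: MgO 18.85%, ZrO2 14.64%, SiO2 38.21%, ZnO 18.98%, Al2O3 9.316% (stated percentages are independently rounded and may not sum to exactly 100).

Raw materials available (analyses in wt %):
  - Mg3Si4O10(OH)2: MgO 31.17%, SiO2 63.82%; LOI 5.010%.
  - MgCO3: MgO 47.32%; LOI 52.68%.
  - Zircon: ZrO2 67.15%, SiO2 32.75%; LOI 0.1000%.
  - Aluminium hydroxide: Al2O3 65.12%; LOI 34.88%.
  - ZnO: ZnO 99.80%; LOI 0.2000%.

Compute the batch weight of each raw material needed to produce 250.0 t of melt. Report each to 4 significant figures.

All arithmetic runs at full precision through every step — mid-chain values are shown rounded off to 4 significant figures between the steps. A single rounding produces every reported figure. All derived quantities (glass mass, the yield, LOI, the five compositions, totals) are rebuilt at full float precision from the weighed amounts on 250.0 t of glass exactly as shown in the question or the answer.
Oxide mass targets, per 250.0 t melt:
  MgO: 18.85% × 250.0 = 47.12 t
  ZrO2: 14.64% × 250.0 = 36.60 t
  SiO2: 38.21% × 250.0 = 95.52 t
  ZnO: 18.98% × 250.0 = 47.45 t
  Al2O3: 9.316% × 250.0 = 23.29 t
Sums-versus-targets review applying the batch weights above, under the basis named above (delivered sums recover each target inside rounding margins):
  MgO: 121.7·0.3117 + 19.42·0.4732 = 47.12 t (target 47.12 t)
  ZrO2: 54.50·0.6715 = 36.60 t (target 36.60 t)
  SiO2: 121.7·0.6382 + 54.50·0.3275 = 95.52 t (target 95.52 t)
  ZnO: 47.55·0.9980 = 47.45 t (target 47.45 t)
  Al2O3: 35.76·0.6512 = 23.29 t (target 23.29 t)
Consistency of the glass mass: the batch minus its LOI: 250.0 t (targets for the oxides total 250.0 t; basis as stated: 250.0 t — a pure rounding effect).
Whole-batch sum: Σ batch = 278.9 t; loss to ignition Σ batch·LOI = 28.95 t; yield, glass over the total, = 89.62%.

Batch per 250.0 t melt:
  Mg3Si4O10(OH)2: 121.7 t
  MgCO3: 19.42 t
  Zircon: 54.50 t
  Aluminium hydroxide: 35.76 t
  ZnO: 47.55 t
Total batch = 278.9 t; LOI loss = 28.95 t; yield = 89.62%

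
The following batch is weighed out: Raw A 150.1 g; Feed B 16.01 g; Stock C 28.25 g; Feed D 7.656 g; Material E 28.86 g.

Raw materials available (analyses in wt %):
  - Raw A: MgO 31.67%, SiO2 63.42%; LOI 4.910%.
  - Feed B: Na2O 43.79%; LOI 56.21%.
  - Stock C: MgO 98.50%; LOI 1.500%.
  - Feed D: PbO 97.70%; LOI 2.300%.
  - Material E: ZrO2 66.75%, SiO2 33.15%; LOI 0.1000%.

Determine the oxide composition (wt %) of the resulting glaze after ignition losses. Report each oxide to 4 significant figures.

Glass mass = 213.9 g (batch 230.9 − LOI 17.00).
Composition: Na2O 3.278%, ZrO2 9.007%, MgO 35.24%, SiO2 48.98%, PbO 3.497%

Each numeric step keeps full float precision through the solve; working values are displayed with 4-significant-figure rounding as written. Exactly one rounding lands on every reported result; the derived quantities, which include totals, the five compositions, ignition loss, net glass mass, the yield, are carried in exact precision, exactly as printed in the question or the answer, from the batch weights on 213.9 g of glass.
Oxide masses out of the charge:
  Na2O: 16.01·0.4379 = 7.011 g
  ZrO2: 28.86·0.6675 = 19.26 g
  MgO: 150.1·0.3167 + 28.25·0.9850 = 75.36 g
  SiO2: 150.1·0.6342 + 28.86·0.3315 = 104.8 g
  PbO: 7.656·0.9770 = 7.480 g
LOI: 150.1·0.04910 + 16.01·0.5621 + 28.25·0.01500 + 7.656·0.02300 + 28.86·0.001000 = 17.00 g
Net of LOI, the glass mass = 230.9 − 17.00 = 213.9 g (equal to the oxide-mass sum)
wt % = 100 × oxide mass / glass mass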